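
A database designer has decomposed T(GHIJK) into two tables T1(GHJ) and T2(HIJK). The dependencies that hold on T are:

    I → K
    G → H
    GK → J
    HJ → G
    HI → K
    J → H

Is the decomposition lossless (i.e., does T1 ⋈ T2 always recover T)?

Common attributes: T1 ∩ T2 = {HJ}.
Closure of {HJ}: HJ → G applies, adding G. So (HJ)⁺ = {GHJ}.
This closure contains every attribute of T1, so T1 ∩ T2 → T1. The join is lossless.

Yes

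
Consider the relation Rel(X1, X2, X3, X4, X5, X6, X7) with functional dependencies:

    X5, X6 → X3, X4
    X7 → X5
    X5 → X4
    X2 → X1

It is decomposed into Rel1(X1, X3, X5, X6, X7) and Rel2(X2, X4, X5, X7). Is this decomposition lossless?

Common attributes: Rel1 ∩ Rel2 = {X5, X7}.
Closure of {X5, X7}: X5 → X4 applies, adding X4. So (X5, X7)⁺ = {X4, X5, X7}.
The closure contains neither all of Rel1 = {X1, X3, X5, X6, X7} nor all of Rel2 = {X2, X4, X5, X7}, so the common attributes are not a superkey of either fragment. The join is lossy.

No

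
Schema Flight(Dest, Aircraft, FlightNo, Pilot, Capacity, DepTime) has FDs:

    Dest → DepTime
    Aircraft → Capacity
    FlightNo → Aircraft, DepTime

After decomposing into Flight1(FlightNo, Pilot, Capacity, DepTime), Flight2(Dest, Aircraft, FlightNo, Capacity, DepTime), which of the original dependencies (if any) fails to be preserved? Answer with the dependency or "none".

Dest → DepTime lies within Flight2.
Aircraft → Capacity lies within Flight2.
FlightNo → Aircraft, DepTime lies within Flight2.
Every dependency is enforceable on the fragments, so the decomposition is dependency-preserving.

none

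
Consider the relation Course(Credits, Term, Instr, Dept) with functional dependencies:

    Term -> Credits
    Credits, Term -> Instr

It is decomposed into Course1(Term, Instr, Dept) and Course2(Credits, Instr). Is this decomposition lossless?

Common attributes: Course1 ∩ Course2 = {Instr}.
No dependency enlarges {Instr}, so (Instr)⁺ = {Instr}.
The closure contains neither all of Course1 = {Term, Instr, Dept} nor all of Course2 = {Credits, Instr}, so the common attributes are not a superkey of either fragment. The join is lossy.

No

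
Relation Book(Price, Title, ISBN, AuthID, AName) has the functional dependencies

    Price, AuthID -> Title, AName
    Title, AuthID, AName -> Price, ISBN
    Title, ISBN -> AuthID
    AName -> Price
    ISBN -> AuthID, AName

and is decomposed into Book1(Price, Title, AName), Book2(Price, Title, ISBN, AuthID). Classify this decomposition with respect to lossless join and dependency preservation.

Lossless test: (Price, Title)⁺ = {Price, Title}, which is a superkey of neither fragment — lossy.
Dependency preservation: the restricted closure of {Price, AuthID} across the fragments never reaches {Title, AName}, so Price, AuthID → Title, AName cannot be enforced without a join — not preserved.

lossy and not dependency-preserving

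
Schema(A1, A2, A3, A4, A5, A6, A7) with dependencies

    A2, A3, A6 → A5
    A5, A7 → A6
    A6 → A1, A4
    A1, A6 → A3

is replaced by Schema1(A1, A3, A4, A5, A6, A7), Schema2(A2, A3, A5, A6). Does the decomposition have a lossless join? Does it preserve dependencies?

Lossless test: (A3, A5, A6)⁺ = {A1, A3, A4, A5, A6}, which is a superkey of neither fragment — lossy.
Dependency preservation: every FD's attributes lie within a single fragment, so each can be enforced locally — preserved.

lossy but dependency-preserving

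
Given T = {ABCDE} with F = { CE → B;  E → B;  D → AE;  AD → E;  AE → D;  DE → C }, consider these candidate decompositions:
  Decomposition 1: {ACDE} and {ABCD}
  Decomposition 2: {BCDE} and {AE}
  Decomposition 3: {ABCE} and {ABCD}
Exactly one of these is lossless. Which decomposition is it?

Decomposition 1: common = {ACD}, closure = {ABCDE} → lossless.
Decomposition 2: common = {E}, closure = {BE} → lossy.
Decomposition 3: common = {ABC}, closure = {ABC} → lossy.

Decomposition 1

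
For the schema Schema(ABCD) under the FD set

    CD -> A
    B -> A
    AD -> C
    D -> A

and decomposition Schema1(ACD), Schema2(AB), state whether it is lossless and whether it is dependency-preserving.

Lossless test: (A)⁺ = {A}, which is a superkey of neither fragment — lossy.
Dependency preservation: every FD's attributes lie within a single fragment, so each can be enforced locally — preserved.

lossy but dependency-preserving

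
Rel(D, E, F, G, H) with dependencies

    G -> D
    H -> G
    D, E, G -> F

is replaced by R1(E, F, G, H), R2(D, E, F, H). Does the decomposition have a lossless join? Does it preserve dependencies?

Lossless test: (E, F, H)⁺ = {D, E, F, G, H}, which contains all of one fragment — lossless.
Dependency preservation: the restricted closure of {G} across the fragments never reaches {D}, so G → D cannot be enforced without a join — not preserved.

lossless but not dependency-preserving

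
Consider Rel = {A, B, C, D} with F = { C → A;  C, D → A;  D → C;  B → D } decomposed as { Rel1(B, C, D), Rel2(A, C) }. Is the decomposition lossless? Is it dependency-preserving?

Lossless test: (C)⁺ = {A, C}, which contains all of one fragment — lossless.
Dependency preservation: C, D → A is not contained in any single fragment, but the restricted closure of its left-hand side across the fragments still reaches the right-hand side; the remaining FDs each lie inside some fragment. All dependencies are preserved.

lossless and dependency-preserving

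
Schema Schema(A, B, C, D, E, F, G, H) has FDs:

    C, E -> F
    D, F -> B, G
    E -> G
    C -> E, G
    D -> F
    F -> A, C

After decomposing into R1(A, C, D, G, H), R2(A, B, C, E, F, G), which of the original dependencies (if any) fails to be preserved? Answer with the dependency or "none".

Check D, F → B, G: no single fragment contains all of {B, D, F, G}, and the restricted closure of {D, F} across the fragments never reaches {B, G}.
C, E → F is preserved.
E → G is preserved.
C → E, G is preserved.
D → F is preserved.
F → A, C is preserved.

D, F -> B, G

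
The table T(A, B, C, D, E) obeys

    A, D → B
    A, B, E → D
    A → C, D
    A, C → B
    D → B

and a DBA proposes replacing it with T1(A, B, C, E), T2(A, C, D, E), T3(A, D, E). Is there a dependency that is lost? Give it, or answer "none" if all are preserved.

D → B

Check D → B: no single fragment contains all of {B, D}, and the restricted closure of {D} across the fragments never reaches {B}.
A, D → B is preserved.
A, B, E → D is preserved.
A → C, D is preserved.
A, C → B is preserved.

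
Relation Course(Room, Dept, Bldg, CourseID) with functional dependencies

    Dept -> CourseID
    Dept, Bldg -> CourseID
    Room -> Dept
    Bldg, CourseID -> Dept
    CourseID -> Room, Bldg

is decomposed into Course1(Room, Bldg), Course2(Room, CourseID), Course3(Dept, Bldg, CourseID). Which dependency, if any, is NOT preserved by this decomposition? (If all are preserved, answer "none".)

none

Dept → CourseID lies within Course3.
Dept, Bldg → CourseID lies within Course3.
Room → Dept: restricted closure across fragments reaches Dept.
Bldg, CourseID → Dept lies within Course3.
CourseID → Room, Bldg: restricted closure across fragments reaches Room, Bldg.
Every dependency is enforceable on the fragments, so the decomposition is dependency-preserving.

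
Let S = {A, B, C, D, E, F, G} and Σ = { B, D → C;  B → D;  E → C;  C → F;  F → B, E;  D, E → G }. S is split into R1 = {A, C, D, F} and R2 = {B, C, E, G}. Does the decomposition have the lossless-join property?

Yes

Common attributes: R1 ∩ R2 = {C}.
Closure of {C}: C → F applies, adding F; F → B, E applies, adding B, E; B → D applies, adding D; D, E → G applies, adding G. So (C)⁺ = {B, C, D, E, F, G}.
This closure contains every attribute of R2, so R1 ∩ R2 → R2. The join is lossless.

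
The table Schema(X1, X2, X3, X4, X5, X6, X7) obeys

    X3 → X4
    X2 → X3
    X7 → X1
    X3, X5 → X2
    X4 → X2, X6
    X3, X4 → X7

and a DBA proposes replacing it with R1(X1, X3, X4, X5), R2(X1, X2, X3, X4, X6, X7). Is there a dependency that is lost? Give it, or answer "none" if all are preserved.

none

X3 → X4 lies within R1.
X2 → X3 lies within R2.
X7 → X1 lies within R2.
X3, X5 → X2: restricted closure across fragments reaches X2.
X4 → X2, X6 lies within R2.
X3, X4 → X7 lies within R2.
Every dependency is enforceable on the fragments, so the decomposition is dependency-preserving.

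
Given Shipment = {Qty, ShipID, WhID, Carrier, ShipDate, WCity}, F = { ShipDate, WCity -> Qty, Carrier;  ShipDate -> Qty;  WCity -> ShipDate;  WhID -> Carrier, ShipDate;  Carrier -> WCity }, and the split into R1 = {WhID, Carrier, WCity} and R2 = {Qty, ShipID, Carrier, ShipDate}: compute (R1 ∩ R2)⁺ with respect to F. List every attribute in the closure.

Qty, Carrier, ShipDate, WCity

R1 ∩ R2 = {Carrier}.
Carrier → WCity applies, adding WCity
WCity → ShipDate applies, adding ShipDate
ShipDate, WCity → Qty, Carrier applies, adding Qty
Closure: {Qty, Carrier, ShipDate, WCity}.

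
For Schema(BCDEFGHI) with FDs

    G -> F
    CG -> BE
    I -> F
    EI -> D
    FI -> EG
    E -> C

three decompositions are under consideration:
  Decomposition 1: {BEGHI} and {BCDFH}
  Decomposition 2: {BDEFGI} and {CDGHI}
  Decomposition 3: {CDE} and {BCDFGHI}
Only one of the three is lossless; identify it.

Decomposition 2

Decomposition 1: common = {BH}, closure = {BH} → lossy.
Decomposition 2: common = {DGI}, closure = {BCDEFGI} → lossless.
Decomposition 3: common = {CD}, closure = {CD} → lossy.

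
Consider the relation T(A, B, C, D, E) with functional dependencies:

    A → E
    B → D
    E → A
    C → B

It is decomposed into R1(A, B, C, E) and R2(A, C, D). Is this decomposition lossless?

Common attributes: R1 ∩ R2 = {A, C}.
Closure of {A, C}: A → E applies, adding E; C → B applies, adding B; B → D applies, adding D. So (A, C)⁺ = {A, B, C, D, E}.
This closure contains every attribute of R1, so R1 ∩ R2 → R1. The join is lossless.

Yes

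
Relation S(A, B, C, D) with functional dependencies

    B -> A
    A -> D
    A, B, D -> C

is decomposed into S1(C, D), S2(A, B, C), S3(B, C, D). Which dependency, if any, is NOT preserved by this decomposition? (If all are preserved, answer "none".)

A -> D

Check A → D: no single fragment contains all of {A, D}, and the restricted closure of {A} across the fragments never reaches {D}.
B → A is preserved.
A, B, D → C is preserved.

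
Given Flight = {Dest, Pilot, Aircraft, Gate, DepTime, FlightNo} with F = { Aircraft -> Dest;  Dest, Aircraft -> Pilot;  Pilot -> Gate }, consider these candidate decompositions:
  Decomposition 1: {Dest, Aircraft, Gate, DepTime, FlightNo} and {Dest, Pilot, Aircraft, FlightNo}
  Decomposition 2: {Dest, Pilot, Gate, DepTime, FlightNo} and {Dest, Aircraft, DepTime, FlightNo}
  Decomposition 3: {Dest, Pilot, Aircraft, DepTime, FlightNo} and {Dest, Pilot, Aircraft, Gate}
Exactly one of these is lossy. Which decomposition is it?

Decomposition 1: common = {Dest, Aircraft, FlightNo}, closure = {Dest, Pilot, Aircraft, Gate, FlightNo} → lossless.
Decomposition 2: common = {Dest, DepTime, FlightNo}, closure = {Dest, DepTime, FlightNo} → lossy.
Decomposition 3: common = {Dest, Pilot, Aircraft}, closure = {Dest, Pilot, Aircraft, Gate} → lossless.

Decomposition 2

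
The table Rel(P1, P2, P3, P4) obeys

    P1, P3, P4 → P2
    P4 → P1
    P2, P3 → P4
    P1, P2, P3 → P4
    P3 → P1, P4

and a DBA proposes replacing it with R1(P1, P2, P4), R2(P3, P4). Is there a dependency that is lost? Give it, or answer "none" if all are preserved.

P1, P3, P4 → P2

Check P1, P3, P4 → P2: no single fragment contains all of {P1, P2, P3, P4}, and the restricted closure of {P1, P3, P4} across the fragments never reaches {P2}.
P4 → P1 is preserved.
P2, P3 → P4 is preserved.
P1, P2, P3 → P4 is preserved.
P3 → P1, P4 is preserved.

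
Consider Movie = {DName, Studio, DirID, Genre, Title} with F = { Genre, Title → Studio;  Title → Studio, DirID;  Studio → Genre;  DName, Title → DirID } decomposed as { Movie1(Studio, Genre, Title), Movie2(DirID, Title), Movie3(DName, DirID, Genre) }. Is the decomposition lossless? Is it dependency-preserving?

lossy but dependency-preserving

Lossless test (chase): Rows 1 and 2 agree on Title; apply Title→Studio, DirID and equate their Studio, DirID entries. Rows 1 and 2 agree on Studio; apply Studio→Genre and equate their Genre entries. No row becomes fully distinguished — the join is lossy.
Dependency preservation: Title → Studio, DirID; DName, Title → DirID are not contained in any single fragment, but the restricted closure of each left-hand side across the fragments still reaches the right-hand side; the remaining FDs each lie inside some fragment. All dependencies are preserved.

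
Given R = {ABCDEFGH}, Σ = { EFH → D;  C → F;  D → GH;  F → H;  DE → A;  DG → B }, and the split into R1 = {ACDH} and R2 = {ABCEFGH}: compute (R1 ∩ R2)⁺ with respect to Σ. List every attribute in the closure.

R1 ∩ R2 = {ACH}.
C → F applies, adding F
Closure: {ACFH}.

ACFH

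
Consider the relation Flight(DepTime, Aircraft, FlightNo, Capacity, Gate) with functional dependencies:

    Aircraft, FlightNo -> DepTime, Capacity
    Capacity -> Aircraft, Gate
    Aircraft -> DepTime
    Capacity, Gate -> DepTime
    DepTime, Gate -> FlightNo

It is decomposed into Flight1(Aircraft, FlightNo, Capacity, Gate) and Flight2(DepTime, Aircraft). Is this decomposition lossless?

Yes

Common attributes: Flight1 ∩ Flight2 = {Aircraft}.
Closure of {Aircraft}: Aircraft → DepTime applies, adding DepTime. So (Aircraft)⁺ = {DepTime, Aircraft}.
This closure contains every attribute of Flight2, so Flight1 ∩ Flight2 → Flight2. The join is lossless.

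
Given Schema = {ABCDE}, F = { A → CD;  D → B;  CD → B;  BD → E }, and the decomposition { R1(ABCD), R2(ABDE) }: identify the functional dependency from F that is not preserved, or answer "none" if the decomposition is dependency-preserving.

A → CD lies within R1.
D → B lies within R1.
CD → B lies within R1.
BD → E lies within R2.
Every dependency is enforceable on the fragments, so the decomposition is dependency-preserving.

none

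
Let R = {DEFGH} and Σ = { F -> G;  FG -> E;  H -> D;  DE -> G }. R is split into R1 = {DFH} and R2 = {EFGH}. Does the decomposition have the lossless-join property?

Common attributes: R1 ∩ R2 = {FH}.
Closure of {FH}: F → G applies, adding G; FG → E applies, adding E; H → D applies, adding D. So (FH)⁺ = {DEFGH}.
This closure contains every attribute of R1, so R1 ∩ R2 → R1. The join is lossless.

Yes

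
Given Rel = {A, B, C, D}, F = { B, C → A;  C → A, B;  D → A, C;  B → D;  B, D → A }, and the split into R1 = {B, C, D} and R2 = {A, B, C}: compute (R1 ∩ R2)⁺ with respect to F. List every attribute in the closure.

A, B, C, D

R1 ∩ R2 = {B, C}.
B, C → A applies, adding A
B → D applies, adding D
Closure: {A, B, C, D}.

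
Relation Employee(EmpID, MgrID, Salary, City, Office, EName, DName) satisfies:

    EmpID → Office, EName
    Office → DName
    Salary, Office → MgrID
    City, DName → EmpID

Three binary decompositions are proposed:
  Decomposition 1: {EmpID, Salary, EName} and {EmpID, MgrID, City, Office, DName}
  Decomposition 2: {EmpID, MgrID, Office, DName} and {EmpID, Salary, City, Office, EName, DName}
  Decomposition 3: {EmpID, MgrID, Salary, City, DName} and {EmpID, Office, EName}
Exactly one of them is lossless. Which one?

Decomposition 1: common = {EmpID}, closure = {EmpID, Office, EName, DName} → lossy.
Decomposition 2: common = {EmpID, Office, DName}, closure = {EmpID, Office, EName, DName} → lossy.
Decomposition 3: common = {EmpID}, closure = {EmpID, Office, EName, DName} → lossless.

Decomposition 3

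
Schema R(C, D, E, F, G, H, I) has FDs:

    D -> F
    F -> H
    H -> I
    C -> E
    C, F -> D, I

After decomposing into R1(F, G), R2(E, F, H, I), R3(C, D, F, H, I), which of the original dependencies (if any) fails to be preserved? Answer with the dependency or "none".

Check C → E: no single fragment contains all of {C, E}, and the restricted closure of {C} across the fragments never reaches {E}.
D → F is preserved.
F → H is preserved.
H → I is preserved.
C, F → D, I is preserved.

C -> E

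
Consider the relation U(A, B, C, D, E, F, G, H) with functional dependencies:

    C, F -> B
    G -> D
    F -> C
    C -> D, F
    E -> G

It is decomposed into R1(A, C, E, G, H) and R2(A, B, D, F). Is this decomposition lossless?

Common attributes: R1 ∩ R2 = {A}.
No dependency enlarges {A}, so (A)⁺ = {A}.
The closure contains neither all of R1 = {A, C, E, G, H} nor all of R2 = {A, B, D, F}, so the common attributes are not a superkey of either fragment. The join is lossy.

No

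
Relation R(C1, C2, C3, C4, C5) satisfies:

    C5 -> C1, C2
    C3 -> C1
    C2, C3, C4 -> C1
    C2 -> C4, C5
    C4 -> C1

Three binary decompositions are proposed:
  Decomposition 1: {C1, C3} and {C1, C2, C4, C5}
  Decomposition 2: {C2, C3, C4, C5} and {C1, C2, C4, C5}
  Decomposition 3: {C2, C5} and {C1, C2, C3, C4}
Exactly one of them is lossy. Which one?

Decomposition 1

Decomposition 1: common = {C1}, closure = {C1} → lossy.
Decomposition 2: common = {C2, C4, C5}, closure = {C1, C2, C4, C5} → lossless.
Decomposition 3: common = {C2}, closure = {C1, C2, C4, C5} → lossless.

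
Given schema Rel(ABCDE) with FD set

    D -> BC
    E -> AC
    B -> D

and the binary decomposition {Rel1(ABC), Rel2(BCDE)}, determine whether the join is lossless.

Common attributes: Rel1 ∩ Rel2 = {BC}.
Closure of {BC}: B → D applies, adding D. So (BC)⁺ = {BCD}.
The closure contains neither all of Rel1 = {ABC} nor all of Rel2 = {BCDE}, so the common attributes are not a superkey of either fragment. The join is lossy.

No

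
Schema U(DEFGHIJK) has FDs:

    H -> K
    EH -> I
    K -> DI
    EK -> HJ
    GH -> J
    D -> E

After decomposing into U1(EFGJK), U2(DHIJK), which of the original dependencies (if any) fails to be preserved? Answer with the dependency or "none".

D -> E

Check D → E: no single fragment contains all of {DE}, and the restricted closure of {D} across the fragments never reaches {E}.
H → K is preserved.
EH → I is preserved.
K → DI is preserved.
EK → HJ is preserved.
GH → J is preserved.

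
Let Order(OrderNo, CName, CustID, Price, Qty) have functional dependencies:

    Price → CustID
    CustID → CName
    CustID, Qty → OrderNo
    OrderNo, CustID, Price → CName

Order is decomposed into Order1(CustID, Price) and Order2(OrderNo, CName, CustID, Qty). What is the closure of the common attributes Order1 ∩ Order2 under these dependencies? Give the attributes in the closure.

Order1 ∩ Order2 = {CustID}.
CustID → CName applies, adding CName
Closure: {CName, CustID}.

CName, CustID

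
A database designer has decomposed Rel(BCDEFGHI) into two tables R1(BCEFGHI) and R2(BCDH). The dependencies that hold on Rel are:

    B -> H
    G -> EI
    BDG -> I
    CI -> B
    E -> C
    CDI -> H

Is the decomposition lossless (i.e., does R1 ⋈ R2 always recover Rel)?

No

Common attributes: R1 ∩ R2 = {BCH}.
No dependency enlarges {BCH}, so (BCH)⁺ = {BCH}.
The closure contains neither all of R1 = {BCEFGHI} nor all of R2 = {BCDH}, so the common attributes are not a superkey of either fragment. The join is lossy.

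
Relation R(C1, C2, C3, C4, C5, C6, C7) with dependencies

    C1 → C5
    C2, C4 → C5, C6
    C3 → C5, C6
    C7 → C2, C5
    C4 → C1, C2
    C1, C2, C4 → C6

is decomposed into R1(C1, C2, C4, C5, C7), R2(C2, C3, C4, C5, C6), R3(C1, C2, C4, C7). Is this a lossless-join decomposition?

No

Chase test. Columns are C1, C2, C3, C4, C5, C6, C7; row i has aⱼ where attribute j ∈ Ri, else bᵢⱼ.
Initial tableau (one row per fragment):
  row 1: a1 a2 b13 a4 a5 b16 a7
  row 2: b21 a2 a3 a4 a5 a6 b27
  row 3: a1 a2 b33 a4 b35 b36 a7
Rows 1 and 3 agree on C1; apply C1→C5 and equate their C5 entries.
Rows 1 and 2 agree on C2, C4; apply C2, C4→C5, C6 and equate their C5, C6 entries.
Rows 1 and 3 agree on C2, C4; apply C2, C4→C5, C6 and equate their C5, C6 entries.
Rows 1 and 2 agree on C4; apply C4→C1, C2 and equate their C1, C2 entries.
No row becomes fully distinguished — the join is lossy.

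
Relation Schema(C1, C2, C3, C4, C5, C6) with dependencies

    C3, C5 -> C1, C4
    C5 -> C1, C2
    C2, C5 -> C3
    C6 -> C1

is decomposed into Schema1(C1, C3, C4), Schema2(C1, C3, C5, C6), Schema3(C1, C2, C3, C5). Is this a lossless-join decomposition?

Chase test. Columns are C1, C2, C3, C4, C5, C6; row i has aⱼ where attribute j ∈ Schemai, else bᵢⱼ.
Initial tableau (one row per fragment):
  row 1: a1 b12 a3 a4 b15 b16
  row 2: a1 b22 a3 b24 a5 a6
  row 3: a1 a2 a3 b34 a5 b36
Rows 2 and 3 agree on C3, C5; apply C3, C5→C1, C4 and equate their C1, C4 entries.
Rows 2 and 3 agree on C5; apply C5→C1, C2 and equate their C1, C2 entries.
No row becomes fully distinguished — the join is lossy.

No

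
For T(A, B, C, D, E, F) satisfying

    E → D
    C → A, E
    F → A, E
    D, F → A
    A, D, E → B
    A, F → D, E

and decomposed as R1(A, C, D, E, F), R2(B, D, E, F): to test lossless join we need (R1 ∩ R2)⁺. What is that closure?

R1 ∩ R2 = {D, E, F}.
F → A, E applies, adding A
A, D, E → B applies, adding B
Closure: {A, B, D, E, F}.

A, B, D, E, F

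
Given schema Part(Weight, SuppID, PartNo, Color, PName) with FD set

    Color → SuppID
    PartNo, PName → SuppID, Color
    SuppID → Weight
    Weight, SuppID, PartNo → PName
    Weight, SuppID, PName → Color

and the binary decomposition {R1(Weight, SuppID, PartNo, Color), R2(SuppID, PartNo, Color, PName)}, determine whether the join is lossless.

Common attributes: R1 ∩ R2 = {SuppID, PartNo, Color}.
Closure of {SuppID, PartNo, Color}: SuppID → Weight applies, adding Weight; Weight, SuppID, PartNo → PName applies, adding PName. So (SuppID, PartNo, Color)⁺ = {Weight, SuppID, PartNo, Color, PName}.
This closure contains every attribute of R1, so R1 ∩ R2 → R1. The join is lossless.

Yes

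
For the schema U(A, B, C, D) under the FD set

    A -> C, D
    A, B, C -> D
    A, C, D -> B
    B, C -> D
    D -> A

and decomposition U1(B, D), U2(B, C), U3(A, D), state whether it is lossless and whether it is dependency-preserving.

lossy and not dependency-preserving

Lossless test (chase): Rows 1 and 3 agree on D; apply D→A and equate their A entries. Rows 1 and 3 agree on A; apply A→C, D and equate their C, D entries. Rows 1 and 3 agree on A, C, D; apply A, C, D→B and equate their B entries. No row becomes fully distinguished — the join is lossy.
Dependency preservation: the restricted closure of {A} across the fragments never reaches {C, D}, so A → C, D cannot be enforced without a join — not preserved.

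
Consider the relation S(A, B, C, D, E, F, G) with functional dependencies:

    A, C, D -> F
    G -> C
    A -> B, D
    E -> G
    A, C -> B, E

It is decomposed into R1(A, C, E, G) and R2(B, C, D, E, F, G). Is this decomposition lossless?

Common attributes: R1 ∩ R2 = {C, E, G}.
No dependency enlarges {C, E, G}, so (C, E, G)⁺ = {C, E, G}.
The closure contains neither all of R1 = {A, C, E, G} nor all of R2 = {B, C, D, E, F, G}, so the common attributes are not a superkey of either fragment. The join is lossy.

No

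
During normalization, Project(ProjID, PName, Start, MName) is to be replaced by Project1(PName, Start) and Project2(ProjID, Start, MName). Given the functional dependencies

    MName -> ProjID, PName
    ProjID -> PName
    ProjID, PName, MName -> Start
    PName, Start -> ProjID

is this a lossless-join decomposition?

No

Common attributes: Project1 ∩ Project2 = {Start}.
No dependency enlarges {Start}, so (Start)⁺ = {Start}.
The closure contains neither all of Project1 = {PName, Start} nor all of Project2 = {ProjID, Start, MName}, so the common attributes are not a superkey of either fragment. The join is lossy.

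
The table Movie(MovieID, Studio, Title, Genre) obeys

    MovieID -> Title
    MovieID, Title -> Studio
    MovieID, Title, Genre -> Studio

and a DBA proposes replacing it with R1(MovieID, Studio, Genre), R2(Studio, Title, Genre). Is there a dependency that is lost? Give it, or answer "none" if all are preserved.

MovieID -> Title

Check MovieID → Title: no single fragment contains all of {MovieID, Title}, and the restricted closure of {MovieID} across the fragments never reaches {Title}.
MovieID, Title → Studio is preserved.
MovieID, Title, Genre → Studio is preserved.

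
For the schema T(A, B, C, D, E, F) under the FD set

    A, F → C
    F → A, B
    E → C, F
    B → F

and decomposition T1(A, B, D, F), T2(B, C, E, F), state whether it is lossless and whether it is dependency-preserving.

lossy but dependency-preserving

Lossless test: (B, F)⁺ = {A, B, C, F}, which is a superkey of neither fragment — lossy.
Dependency preservation: A, F → C is not contained in any single fragment, but the restricted closure of its left-hand side across the fragments still reaches the right-hand side; the remaining FDs each lie inside some fragment. All dependencies are preserved.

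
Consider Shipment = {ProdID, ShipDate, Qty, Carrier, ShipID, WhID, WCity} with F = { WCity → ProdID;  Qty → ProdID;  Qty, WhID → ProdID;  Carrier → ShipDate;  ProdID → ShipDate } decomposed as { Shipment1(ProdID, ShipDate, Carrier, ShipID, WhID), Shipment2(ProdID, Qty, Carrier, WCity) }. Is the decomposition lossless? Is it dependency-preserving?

lossy but dependency-preserving

Lossless test: (ProdID, Carrier)⁺ = {ProdID, ShipDate, Carrier}, which is a superkey of neither fragment — lossy.
Dependency preservation: Qty, WhID → ProdID is not contained in any single fragment, but the restricted closure of its left-hand side across the fragments still reaches the right-hand side; the remaining FDs each lie inside some fragment. All dependencies are preserved.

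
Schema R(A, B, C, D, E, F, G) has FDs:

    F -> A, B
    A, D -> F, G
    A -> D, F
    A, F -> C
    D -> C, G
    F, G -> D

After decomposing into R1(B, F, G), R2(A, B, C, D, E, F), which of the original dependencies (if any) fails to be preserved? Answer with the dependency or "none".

D -> C, G

Check D → C, G: no single fragment contains all of {C, D, G}, and the restricted closure of {D} across the fragments never reaches {C, G}.
F → A, B is preserved.
A, D → F, G is preserved.
A → D, F is preserved.
A, F → C is preserved.
F, G → D is preserved.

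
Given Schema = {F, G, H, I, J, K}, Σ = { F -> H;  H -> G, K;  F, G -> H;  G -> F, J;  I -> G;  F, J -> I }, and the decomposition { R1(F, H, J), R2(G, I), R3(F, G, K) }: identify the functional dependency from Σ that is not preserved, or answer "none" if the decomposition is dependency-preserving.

none

F → H lies within R1.
H → G, K: restricted closure across fragments reaches G, K.
F, G → H: restricted closure across fragments reaches H.
G → F, J: restricted closure across fragments reaches F, J.
I → G lies within R2.
F, J → I: restricted closure across fragments reaches I.
Every dependency is enforceable on the fragments, so the decomposition is dependency-preserving.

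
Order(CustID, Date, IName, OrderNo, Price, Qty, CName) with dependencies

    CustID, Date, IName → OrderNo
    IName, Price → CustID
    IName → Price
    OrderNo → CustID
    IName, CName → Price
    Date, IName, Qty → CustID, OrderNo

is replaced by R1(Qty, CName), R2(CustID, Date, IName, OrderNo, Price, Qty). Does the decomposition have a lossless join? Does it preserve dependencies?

Lossless test: (Qty)⁺ = {Qty}, which is a superkey of neither fragment — lossy.
Dependency preservation: IName, CName → Price is not contained in any single fragment, but the restricted closure of its left-hand side across the fragments still reaches the right-hand side; the remaining FDs each lie inside some fragment. All dependencies are preserved.

lossy but dependency-preserving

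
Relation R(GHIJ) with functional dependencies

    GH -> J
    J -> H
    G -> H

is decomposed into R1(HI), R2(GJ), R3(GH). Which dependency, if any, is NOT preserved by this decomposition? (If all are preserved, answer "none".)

J -> H

Check J → H: no single fragment contains all of {HJ}, and the restricted closure of {J} across the fragments never reaches {H}.
GH → J is preserved.
G → H is preserved.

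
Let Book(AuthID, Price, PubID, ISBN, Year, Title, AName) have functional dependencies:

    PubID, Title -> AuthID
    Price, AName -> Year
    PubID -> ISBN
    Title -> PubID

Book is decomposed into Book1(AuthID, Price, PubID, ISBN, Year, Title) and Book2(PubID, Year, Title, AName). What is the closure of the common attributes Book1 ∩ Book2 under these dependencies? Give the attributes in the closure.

Book1 ∩ Book2 = {PubID, Year, Title}.
PubID, Title → AuthID applies, adding AuthID
PubID → ISBN applies, adding ISBN
Closure: {AuthID, PubID, ISBN, Year, Title}.

AuthID, PubID, ISBN, Year, Title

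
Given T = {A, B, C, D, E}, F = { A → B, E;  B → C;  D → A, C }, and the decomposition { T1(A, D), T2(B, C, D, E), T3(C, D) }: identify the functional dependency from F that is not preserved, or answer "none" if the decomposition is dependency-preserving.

A → B, E

Check A → B, E: no single fragment contains all of {A, B, E}, and the restricted closure of {A} across the fragments never reaches {B, E}.
B → C is preserved.
D → A, C is preserved.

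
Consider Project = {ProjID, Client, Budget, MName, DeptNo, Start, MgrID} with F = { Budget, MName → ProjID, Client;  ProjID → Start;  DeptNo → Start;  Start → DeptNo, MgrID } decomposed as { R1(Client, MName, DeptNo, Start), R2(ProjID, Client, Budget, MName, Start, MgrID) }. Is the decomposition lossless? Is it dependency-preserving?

lossless and dependency-preserving

Lossless test: (Client, MName, Start)⁺ = {Client, MName, DeptNo, Start, MgrID}, which contains all of one fragment — lossless.
Dependency preservation: Start → DeptNo, MgrID is not contained in any single fragment, but the restricted closure of its left-hand side across the fragments still reaches the right-hand side; the remaining FDs each lie inside some fragment. All dependencies are preserved.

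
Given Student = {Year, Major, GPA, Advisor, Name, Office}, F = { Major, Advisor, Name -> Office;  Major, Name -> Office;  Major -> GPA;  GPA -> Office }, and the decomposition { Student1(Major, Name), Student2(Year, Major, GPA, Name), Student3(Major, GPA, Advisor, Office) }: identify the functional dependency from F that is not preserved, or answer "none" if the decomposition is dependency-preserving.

none

Major, Advisor, Name → Office: restricted closure across fragments reaches Office.
Major, Name → Office: restricted closure across fragments reaches Office.
Major → GPA lies within Student2.
GPA → Office lies within Student3.
Every dependency is enforceable on the fragments, so the decomposition is dependency-preserving.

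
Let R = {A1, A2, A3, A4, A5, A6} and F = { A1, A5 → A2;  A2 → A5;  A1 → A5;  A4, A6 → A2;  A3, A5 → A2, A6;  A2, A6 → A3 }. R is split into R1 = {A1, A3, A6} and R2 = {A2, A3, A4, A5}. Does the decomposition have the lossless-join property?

Common attributes: R1 ∩ R2 = {A3}.
No dependency enlarges {A3}, so (A3)⁺ = {A3}.
The closure contains neither all of R1 = {A1, A3, A6} nor all of R2 = {A2, A3, A4, A5}, so the common attributes are not a superkey of either fragment. The join is lossy.

No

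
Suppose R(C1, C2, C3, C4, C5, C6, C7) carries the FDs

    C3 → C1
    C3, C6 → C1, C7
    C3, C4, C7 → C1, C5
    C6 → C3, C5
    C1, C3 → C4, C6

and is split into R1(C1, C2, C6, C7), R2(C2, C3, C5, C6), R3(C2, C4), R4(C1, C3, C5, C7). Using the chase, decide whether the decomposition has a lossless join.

Chase test. Columns are C1, C2, C3, C4, C5, C6, C7; row i has aⱼ where attribute j ∈ Ri, else bᵢⱼ.
Initial tableau (one row per fragment):
  row 1: a1 a2 b13 b14 b15 a6 a7
  row 2: b21 a2 a3 b24 a5 a6 b27
  row 3: b31 a2 b33 a4 b35 b36 b37
  row 4: a1 b42 a3 b44 a5 b46 a7
Rows 2 and 4 agree on C3; apply C3→C1 and equate their C1 entries.
Rows 1 and 2 agree on C6; apply C6→C3, C5 and equate their C3, C5 entries.
Rows 1 and 2 agree on C1, C3; apply C1, C3→C4, C6 and equate their C4, C6 entries.
Rows 1 and 4 agree on C1, C3; apply C1, C3→C4, C6 and equate their C4, C6 entries.
Rows 1 and 2 agree on C3, C6; apply C3, C6→C1, C7 and equate their C1, C7 entries.
No row becomes fully distinguished — the join is lossy.

No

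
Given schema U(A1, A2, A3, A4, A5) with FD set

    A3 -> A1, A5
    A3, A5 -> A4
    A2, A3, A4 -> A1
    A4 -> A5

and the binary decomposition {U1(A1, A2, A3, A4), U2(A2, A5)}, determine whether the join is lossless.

No

Common attributes: U1 ∩ U2 = {A2}.
No dependency enlarges {A2}, so (A2)⁺ = {A2}.
The closure contains neither all of U1 = {A1, A2, A3, A4} nor all of U2 = {A2, A5}, so the common attributes are not a superkey of either fragment. The join is lossy.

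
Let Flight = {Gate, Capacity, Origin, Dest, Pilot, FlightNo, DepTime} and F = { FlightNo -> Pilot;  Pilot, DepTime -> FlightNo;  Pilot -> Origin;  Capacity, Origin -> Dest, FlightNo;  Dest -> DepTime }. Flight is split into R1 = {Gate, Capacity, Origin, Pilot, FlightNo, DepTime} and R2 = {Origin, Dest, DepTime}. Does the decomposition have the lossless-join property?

Common attributes: R1 ∩ R2 = {Origin, DepTime}.
No dependency enlarges {Origin, DepTime}, so (Origin, DepTime)⁺ = {Origin, DepTime}.
The closure contains neither all of R1 = {Gate, Capacity, Origin, Pilot, FlightNo, DepTime} nor all of R2 = {Origin, Dest, DepTime}, so the common attributes are not a superkey of either fragment. The join is lossy.

No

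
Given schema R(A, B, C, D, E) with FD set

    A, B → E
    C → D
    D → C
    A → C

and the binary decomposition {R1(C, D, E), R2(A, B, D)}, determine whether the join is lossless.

No

Common attributes: R1 ∩ R2 = {D}.
Closure of {D}: D → C applies, adding C. So (D)⁺ = {C, D}.
The closure contains neither all of R1 = {C, D, E} nor all of R2 = {A, B, D}, so the common attributes are not a superkey of either fragment. The join is lossy.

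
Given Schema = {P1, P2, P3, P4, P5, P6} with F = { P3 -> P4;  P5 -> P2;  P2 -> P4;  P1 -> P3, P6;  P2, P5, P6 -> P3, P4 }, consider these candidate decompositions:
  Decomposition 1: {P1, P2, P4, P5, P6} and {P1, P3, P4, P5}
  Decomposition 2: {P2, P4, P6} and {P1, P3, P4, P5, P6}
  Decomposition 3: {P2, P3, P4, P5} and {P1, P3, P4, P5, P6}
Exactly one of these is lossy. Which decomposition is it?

Decomposition 1: common = {P1, P4, P5}, closure = {P1, P2, P3, P4, P5, P6} → lossless.
Decomposition 2: common = {P4, P6}, closure = {P4, P6} → lossy.
Decomposition 3: common = {P3, P4, P5}, closure = {P2, P3, P4, P5} → lossless.

Decomposition 2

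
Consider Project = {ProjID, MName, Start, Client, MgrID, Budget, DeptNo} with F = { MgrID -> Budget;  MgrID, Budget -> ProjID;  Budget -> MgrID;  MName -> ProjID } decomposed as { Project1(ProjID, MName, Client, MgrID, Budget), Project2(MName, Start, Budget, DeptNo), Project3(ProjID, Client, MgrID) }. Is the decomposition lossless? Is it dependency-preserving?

lossy but dependency-preserving

Lossless test (chase): Rows 1 and 3 agree on MgrID; apply MgrID→Budget and equate their Budget entries. Rows 1 and 2 agree on Budget; apply Budget→MgrID and equate their MgrID entries. Rows 1 and 2 agree on MName; apply MName→ProjID and equate their ProjID entries. No row becomes fully distinguished — the join is lossy.
Dependency preservation: every FD's attributes lie within a single fragment, so each can be enforced locally — preserved.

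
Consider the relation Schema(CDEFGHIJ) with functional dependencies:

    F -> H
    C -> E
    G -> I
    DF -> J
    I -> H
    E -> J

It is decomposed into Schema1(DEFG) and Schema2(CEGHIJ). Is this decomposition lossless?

Common attributes: Schema1 ∩ Schema2 = {EG}.
Closure of {EG}: G → I applies, adding I; I → H applies, adding H; E → J applies, adding J. So (EG)⁺ = {EGHIJ}.
The closure contains neither all of Schema1 = {DEFG} nor all of Schema2 = {CEGHIJ}, so the common attributes are not a superkey of either fragment. The join is lossy.

No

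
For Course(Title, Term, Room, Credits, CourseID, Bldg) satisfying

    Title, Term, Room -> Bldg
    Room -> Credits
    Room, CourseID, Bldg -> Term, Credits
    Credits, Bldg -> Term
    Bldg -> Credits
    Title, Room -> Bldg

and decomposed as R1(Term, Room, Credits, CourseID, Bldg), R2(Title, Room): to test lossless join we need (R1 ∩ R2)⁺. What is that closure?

Room, Credits

R1 ∩ R2 = {Room}.
Room → Credits applies, adding Credits
Closure: {Room, Credits}.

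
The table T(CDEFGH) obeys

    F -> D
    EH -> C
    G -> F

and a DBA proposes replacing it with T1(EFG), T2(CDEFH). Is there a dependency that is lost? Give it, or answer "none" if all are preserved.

F → D lies within T2.
EH → C lies within T2.
G → F lies within T1.
Every dependency is enforceable on the fragments, so the decomposition is dependency-preserving.

none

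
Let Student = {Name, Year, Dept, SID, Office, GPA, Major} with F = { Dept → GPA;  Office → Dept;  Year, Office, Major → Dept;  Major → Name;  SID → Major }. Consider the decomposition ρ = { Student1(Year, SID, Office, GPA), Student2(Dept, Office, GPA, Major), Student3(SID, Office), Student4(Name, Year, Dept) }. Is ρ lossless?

No

Chase test. Columns are Name, Year, Dept, SID, Office, GPA, Major; row i has aⱼ where attribute j ∈ Studenti, else bᵢⱼ.
Initial tableau (one row per fragment):
  row 1: b11 a2 b13 a4 a5 a6 b17
  row 2: b21 b22 a3 b24 a5 a6 a7
  row 3: b31 b32 b33 a4 a5 b36 b37
  row 4: a1 a2 a3 b44 b45 b46 b47
Rows 2 and 4 agree on Dept; apply Dept→GPA and equate their GPA entries.
Rows 1 and 2 agree on Office; apply Office→Dept and equate their Dept entries.
Rows 1 and 3 agree on Office; apply Office→Dept and equate their Dept entries.
Rows 1 and 3 agree on SID; apply SID→Major and equate their Major entries.
Rows 1 and 3 agree on Dept; apply Dept→GPA and equate their GPA entries.
Rows 1 and 3 agree on Major; apply Major→Name and equate their Name entries.
No row becomes fully distinguished — the join is lossy.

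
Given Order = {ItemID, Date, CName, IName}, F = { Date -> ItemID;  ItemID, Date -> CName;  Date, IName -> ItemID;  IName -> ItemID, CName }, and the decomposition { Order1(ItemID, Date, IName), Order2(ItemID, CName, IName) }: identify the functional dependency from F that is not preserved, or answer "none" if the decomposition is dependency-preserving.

ItemID, Date -> CName

Check ItemID, Date → CName: no single fragment contains all of {ItemID, Date, CName}, and the restricted closure of {ItemID, Date} across the fragments never reaches {CName}.
Date → ItemID is preserved.
Date, IName → ItemID is preserved.
IName → ItemID, CName is preserved.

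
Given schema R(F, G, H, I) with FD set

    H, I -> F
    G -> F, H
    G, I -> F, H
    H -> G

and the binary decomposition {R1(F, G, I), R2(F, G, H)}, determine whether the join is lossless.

Common attributes: R1 ∩ R2 = {F, G}.
Closure of {F, G}: G → F, H applies, adding H. So (F, G)⁺ = {F, G, H}.
This closure contains every attribute of R2, so R1 ∩ R2 → R2. The join is lossless.

Yes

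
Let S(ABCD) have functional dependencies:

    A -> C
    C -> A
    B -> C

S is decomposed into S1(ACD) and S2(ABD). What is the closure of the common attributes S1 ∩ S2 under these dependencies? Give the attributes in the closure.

ACD

S1 ∩ S2 = {AD}.
A → C applies, adding C
Closure: {ACD}.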